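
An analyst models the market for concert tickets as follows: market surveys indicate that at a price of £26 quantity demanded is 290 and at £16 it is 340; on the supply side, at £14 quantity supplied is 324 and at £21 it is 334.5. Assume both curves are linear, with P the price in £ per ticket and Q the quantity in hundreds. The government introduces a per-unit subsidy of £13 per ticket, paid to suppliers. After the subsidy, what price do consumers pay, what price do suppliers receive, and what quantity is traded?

Consumers pay £15; suppliers receive £28; quantity = 345.

Demand slope: (340 − 290)/(16 − 26) = -5, so Qd = 420 − 5P.
Supply slope: (334.5 − 324)/(21 − 14) = 1.5, so Qs = 1.5P + 303.
Without the subsidy, 420 − 5P = 1.5P + 303 gives 6.5P = 117, so P* = £18 and Q* = 330.
With a per-unit subsidy paid to suppliers, each receives P + 13 per unit sold, so supply becomes Qs = 1.5(P + 13) + 303.
Solving gives Q = 345 with consumers paying £15 and suppliers receiving £28 (the £13 wedge).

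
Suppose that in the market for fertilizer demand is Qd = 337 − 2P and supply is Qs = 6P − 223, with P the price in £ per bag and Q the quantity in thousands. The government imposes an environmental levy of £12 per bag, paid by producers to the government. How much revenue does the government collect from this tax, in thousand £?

Without the tax, 337 − 2P = 6P − 223 gives 8P = 560, so P* = £70 and Q* = 197.
With the tax collected from producers, supply shifts: Qs = 6(P − 12) − 223.
New equilibrium: buyers pay £79, producers receive £67, Q = 179. (Wedge: Pb − Ps = 12.)
Revenue = t · Q = 12 · 179 = £2148.

Tax revenue = £2148 thousand.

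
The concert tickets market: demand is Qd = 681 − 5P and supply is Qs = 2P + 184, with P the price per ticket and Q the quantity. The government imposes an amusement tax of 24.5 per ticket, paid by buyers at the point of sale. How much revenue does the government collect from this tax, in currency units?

Tax revenue = 7129.5.

Before the tax: set 681 − 5P = 2P + 184 → P* = 71, Q* = 326.
With the tax collected from buyers, demand (in seller-price terms) shifts: Qd = 681 − 5(P + 24.5).
Solving gives Q = 291 with buyers paying 78 and suppliers receiving 53.5 (the 24.5 wedge).
Revenue = t · Q = 24.5 · 291 = 7129.5.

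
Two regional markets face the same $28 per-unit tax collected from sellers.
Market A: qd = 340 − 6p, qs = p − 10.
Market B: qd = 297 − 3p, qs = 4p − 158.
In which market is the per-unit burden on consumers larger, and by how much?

Market A: pre-tax p* = $50, q* = 40; post-tax q = 16; per-unit burden on consumers = $4.
Market B: pre-tax p* = $65, q* = 102; post-tax q = 54; per-unit burden on consumers = $16.
Difference: $4 vs $16 → market B is larger by $12.

Market B, by $12.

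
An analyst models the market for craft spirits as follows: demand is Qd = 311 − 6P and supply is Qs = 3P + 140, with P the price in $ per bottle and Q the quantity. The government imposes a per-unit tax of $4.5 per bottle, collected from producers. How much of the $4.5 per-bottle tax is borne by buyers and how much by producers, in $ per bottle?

Buyers bear $1.5 per bottle; producers bear $3 per bottle.

Without the tax, 311 − 6P = 3P + 140 gives 9P = 171, so P* = $19 and Q* = 197.
With the tax collected from producers, supply shifts: Qs = 3(P − 4.5) + 140.
New equilibrium: buyers pay $20.5, producers receive $16, Q = 188. (Wedge: Pb − Ps = 4.5.)
Burden on buyers: $1.5; on producers: $3. (They sum to $4.5.)
The less price-elastic side of the market bears the larger share of a per-unit tax.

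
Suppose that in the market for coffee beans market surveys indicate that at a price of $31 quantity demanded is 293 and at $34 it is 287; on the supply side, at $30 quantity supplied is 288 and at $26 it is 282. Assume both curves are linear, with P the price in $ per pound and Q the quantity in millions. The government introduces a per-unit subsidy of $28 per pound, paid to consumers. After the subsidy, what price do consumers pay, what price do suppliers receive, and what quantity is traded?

Demand slope: (287 − 293)/(34 − 31) = -2, so Qd = 355 − 2P.
Supply slope: (282 − 288)/(26 − 30) = 1.5, so Qs = 1.5P + 243.
Without the subsidy, 355 − 2P = 1.5P + 243 gives 3.5P = 112, so P* = $32 and Q* = 291.
With a per-unit subsidy paid to consumers, each effectively pays P − 28, so demand becomes Qd = 355 − 2(P − 28).
New equilibrium: consumers pay $20, suppliers receive $48, Q = 315. (Wedge: Pb − Ps = −28.)

Consumers pay $20; suppliers receive $48; quantity = 315.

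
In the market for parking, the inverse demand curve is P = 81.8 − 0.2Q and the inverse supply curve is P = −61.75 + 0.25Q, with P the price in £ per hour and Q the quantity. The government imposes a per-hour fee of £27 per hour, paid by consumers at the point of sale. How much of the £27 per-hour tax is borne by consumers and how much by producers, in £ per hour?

Inverting to Q(P) form: Qd = 409 − 5P; Qs = 4P + 247.
Before the tax: set 409 − 5P = 4P + 247 → P* = £18, Q* = 319.
With the tax collected from consumers, demand (in seller-price terms) shifts: Qd = 409 − 5(P + 27).
New equilibrium: consumers pay £30, producers receive £3, Q = 259. (Wedge: Pb − Ps = 27.)
Burden on consumers: £12; on producers: £15. (They sum to £27.)

Consumers bear £12 per hour; producers bear £15 per hour.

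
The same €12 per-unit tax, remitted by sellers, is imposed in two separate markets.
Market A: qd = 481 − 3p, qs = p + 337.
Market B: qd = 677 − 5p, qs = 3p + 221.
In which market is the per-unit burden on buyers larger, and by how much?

Market A: pre-tax p* = €36, q* = 373; post-tax q = 364; per-unit burden on buyers = €3.
Market B: pre-tax p* = €57, q* = 392; post-tax q = 369.5; per-unit burden on buyers = €4.5.
Difference: €3 vs €4.5 → market B is larger by €1.5.

Market B, by €1.5.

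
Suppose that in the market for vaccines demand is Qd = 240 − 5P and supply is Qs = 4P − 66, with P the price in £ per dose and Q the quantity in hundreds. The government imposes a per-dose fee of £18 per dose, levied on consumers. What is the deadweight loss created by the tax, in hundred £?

Before the tax: set 240 − 5P = 4P − 66 → P* = £34, Q* = 70.
With the tax collected from consumers, demand (in seller-price terms) shifts: Qd = 240 − 5(P + 18).
New equilibrium: consumers pay £42, sellers receive £24, Q = 30. (Wedge: Pb − Ps = 18.)
Quantity falls by |ΔQ| = |70 − 30| = 40.
DWL = ½ · t · |ΔQ| = ½ · 18 · 40 = £360.

Deadweight loss = £360 hundred.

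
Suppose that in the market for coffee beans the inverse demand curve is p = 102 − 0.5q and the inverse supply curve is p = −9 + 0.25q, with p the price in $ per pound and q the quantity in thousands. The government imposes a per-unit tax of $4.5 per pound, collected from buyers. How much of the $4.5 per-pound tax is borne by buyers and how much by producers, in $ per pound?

Buyers bear $3 per pound; producers bear $1.5 per pound.

Rewrite in direct form: qd = 204 − 2p and qs = 4p + 36.
Without the tax, 204 − 2p = 4p + 36 gives 6p = 168, so p* = $28 and q* = 148.
With the tax collected from buyers, demand (in seller-price terms) shifts: qd = 204 − 2(p + 4.5).
Solving gives q = 142 with buyers paying $31 and producers receiving $26.5 (the $4.5 wedge).
Burden on buyers: $3; on producers: $1.5. (They sum to $4.5.)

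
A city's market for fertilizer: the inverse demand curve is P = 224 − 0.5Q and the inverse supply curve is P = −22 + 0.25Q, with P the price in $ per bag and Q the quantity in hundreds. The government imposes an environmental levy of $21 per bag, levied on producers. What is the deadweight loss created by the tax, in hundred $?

Rewrite in direct form: Qd = 448 − 2P and Qs = 4P + 88.
Before the tax: set 448 − 2P = 4P + 88 → P* = $60, Q* = 328.
With the tax collected from producers, supply shifts: Qs = 4(P − 21) + 88.
Solving gives Q = 300 with consumers paying $74 and producers receiving $53 (the $21 wedge).
Quantity falls by |ΔQ| = |328 − 300| = 28.
DWL = ½ · t · |ΔQ| = ½ · 21 · 28 = $294.

Deadweight loss = $294 hundred.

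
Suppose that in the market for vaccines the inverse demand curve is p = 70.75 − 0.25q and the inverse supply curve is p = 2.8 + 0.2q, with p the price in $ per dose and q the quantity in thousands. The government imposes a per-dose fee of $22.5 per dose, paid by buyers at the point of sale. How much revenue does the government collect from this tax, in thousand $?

Tax revenue = $2272.5 thousand.

Inverting to q(p) form: qd = 283 − 4p; qs = 5p − 14.
Before the tax: set 283 − 4p = 5p − 14 → p* = $33, q* = 151.
With the tax collected from buyers, demand (in seller-price terms) shifts: qd = 283 − 4(p + 22.5).
New equilibrium: buyers pay $45.5, producers receive $23, q = 101. (Wedge: pb − ps = 22.5.)
Revenue = t · Q = 22.5 · 101 = $2272.5.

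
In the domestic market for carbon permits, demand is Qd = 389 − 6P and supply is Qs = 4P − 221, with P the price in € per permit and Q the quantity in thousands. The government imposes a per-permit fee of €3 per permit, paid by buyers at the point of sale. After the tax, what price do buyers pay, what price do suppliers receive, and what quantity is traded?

Before the tax: set 389 − 6P = 4P − 221 → P* = €61, Q* = 23.
With the tax collected from buyers, demand (in seller-price terms) shifts: Qd = 389 − 6(P + 3).
New equilibrium: buyers pay €62.2, suppliers receive €59.2, Q = 15.8. (Wedge: Pb − Ps = 3.)

Buyers pay €62.2; suppliers receive €59.2; quantity = 15.8.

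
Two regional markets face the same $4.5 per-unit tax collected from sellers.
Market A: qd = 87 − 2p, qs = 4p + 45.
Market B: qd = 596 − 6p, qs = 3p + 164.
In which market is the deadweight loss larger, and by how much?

Market A: pre-tax p* = $7, q* = 73; post-tax q = 67; deadweight loss = $13.5.
Market B: pre-tax p* = $48, q* = 308; post-tax q = 299; deadweight loss = $20.25.
Difference: $13.5 vs $20.25 → market B is larger by $6.75.

Market B, by $6.75.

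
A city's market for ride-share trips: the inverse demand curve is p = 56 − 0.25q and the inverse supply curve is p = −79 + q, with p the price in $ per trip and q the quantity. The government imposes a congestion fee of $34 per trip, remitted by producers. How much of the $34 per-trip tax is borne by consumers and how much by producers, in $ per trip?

Inverting to q(p) form: qd = 224 − 4p; qs = p + 79.
Before the tax: set 224 − 4p = p + 79 → p* = $29, q* = 108.
With the tax collected from producers, supply shifts: qs = (p − 34) + 79.
Solving gives q = 80.8 with consumers paying $35.8 and producers receiving $1.8 (the $34 wedge).
Burden on consumers: $6.8; on producers: $27.2. (They sum to $34.)
The less price-elastic side of the market bears the larger share of a per-unit tax.

Consumers bear $6.8 per trip; producers bear $27.2 per trip.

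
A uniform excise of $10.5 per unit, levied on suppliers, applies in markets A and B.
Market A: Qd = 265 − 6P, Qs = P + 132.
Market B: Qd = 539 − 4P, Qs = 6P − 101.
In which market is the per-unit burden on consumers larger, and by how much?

Market B, by $4.8.

Market A: pre-tax P* = $19, Q* = 151; post-tax Q = 142; per-unit burden on consumers = $1.5.
Market B: pre-tax P* = $64, Q* = 283; post-tax Q = 257.8; per-unit burden on consumers = $6.3.
Difference: $1.5 vs $6.3 → market B is larger by $4.8.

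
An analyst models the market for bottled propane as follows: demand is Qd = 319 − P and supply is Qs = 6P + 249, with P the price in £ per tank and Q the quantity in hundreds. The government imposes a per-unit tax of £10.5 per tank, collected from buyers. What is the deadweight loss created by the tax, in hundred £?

Without the tax, 319 − P = 6P + 249 gives 7P = 70, so P* = £10 and Q* = 309.
With the tax collected from buyers, demand (in seller-price terms) shifts: Qd = 319 − (P + 10.5).
Solving gives Q = 300 with buyers paying £19 and suppliers receiving £8.5 (the £10.5 wedge).
Quantity falls by |ΔQ| = |309 − 300| = 9.
DWL = ½ · t · |ΔQ| = ½ · 10.5 · 9 = £47.25.

Deadweight loss = £47.25 hundred.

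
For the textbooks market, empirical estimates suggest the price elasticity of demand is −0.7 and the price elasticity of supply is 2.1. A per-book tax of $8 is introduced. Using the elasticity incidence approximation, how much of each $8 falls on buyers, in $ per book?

Buyers bear ≈ $6 per book.

Incidence ratio: buyers' share ≈ εs / (εs + |εd|) = 2.1 / (2.1 + 0.7) = 0.75.
So buyers bear ≈ 0.75 × $8 = $6; sellers bear $2.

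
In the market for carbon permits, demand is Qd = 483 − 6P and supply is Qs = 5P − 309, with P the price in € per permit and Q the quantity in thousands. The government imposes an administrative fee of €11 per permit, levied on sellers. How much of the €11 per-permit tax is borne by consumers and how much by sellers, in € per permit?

Consumers bear €5 per permit; sellers bear €6 per permit.

Without the tax, 483 − 6P = 5P − 309 gives 11P = 792, so P* = €72 and Q* = 51.
With the tax collected from sellers, supply shifts: Qs = 5(P − 11) − 309.
Solving gives Q = 21 with consumers paying €77 and sellers receiving €66 (the €11 wedge).
Burden on consumers: €5; on sellers: €6. (They sum to €11.)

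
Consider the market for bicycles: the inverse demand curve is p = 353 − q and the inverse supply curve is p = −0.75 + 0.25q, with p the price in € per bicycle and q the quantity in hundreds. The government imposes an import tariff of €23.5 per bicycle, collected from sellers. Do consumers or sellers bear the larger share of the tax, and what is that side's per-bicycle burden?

Rewrite in direct form: qd = 353 − p and qs = 4p + 3.
Before the tax: set 353 − p = 4p + 3 → p* = €70, q* = 283.
With the tax collected from sellers, supply shifts: qs = 4(p − 23.5) + 3.
Solving gives q = 264.2 with consumers paying €88.8 and sellers receiving €65.3 (the €23.5 wedge).
Per-bicycle burden: consumers €18.8, sellers €4.7.
Consumers take the larger share because demand is less price-elastic here (demand slope 1 vs supply slope 4).

Consumers bear the larger share: €18.8 per bicycle.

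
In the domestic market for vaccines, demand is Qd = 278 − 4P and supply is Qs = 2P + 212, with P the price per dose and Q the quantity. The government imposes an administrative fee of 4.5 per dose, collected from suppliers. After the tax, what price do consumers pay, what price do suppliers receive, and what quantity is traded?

Without the tax, 278 − 4P = 2P + 212 gives 6P = 66, so P* = 11 and Q* = 234.
With the tax collected from suppliers, supply shifts: Qs = 2(P − 4.5) + 212.
Solving gives Q = 228 with consumers paying 12.5 and suppliers receiving 8 (the 4.5 wedge).

Consumers pay 12.5; suppliers receive 8; quantity = 228.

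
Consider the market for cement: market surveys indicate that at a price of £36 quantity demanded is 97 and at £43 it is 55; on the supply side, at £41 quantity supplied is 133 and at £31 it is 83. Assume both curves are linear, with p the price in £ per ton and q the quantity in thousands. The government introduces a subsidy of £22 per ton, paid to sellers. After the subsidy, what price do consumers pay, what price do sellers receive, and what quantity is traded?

Demand slope: (55 − 97)/(43 − 36) = -6, so qd = 313 − 6p.
Supply slope: (83 − 133)/(31 − 41) = 5, so qs = 5p − 72.
Before the subsidy: set 313 − 6p = 5p − 72 → p* = £35, q* = 103.
With a per-unit subsidy paid to sellers, each receives p + 22 per unit sold, so supply becomes qs = 5(p + 22) − 72.
New equilibrium: consumers pay £25, sellers receive £47, q = 163. (Wedge: pb − ps = −22.)

Consumers pay £25; sellers receive £47; quantity = 163.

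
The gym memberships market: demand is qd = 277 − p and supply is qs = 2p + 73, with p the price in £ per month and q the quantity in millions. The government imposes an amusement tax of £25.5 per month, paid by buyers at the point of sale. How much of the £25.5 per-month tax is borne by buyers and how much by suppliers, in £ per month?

Before the tax: set 277 − p = 2p + 73 → p* = £68, q* = 209.
With the tax collected from buyers, demand (in seller-price terms) shifts: qd = 277 − (p + 25.5).
New equilibrium: buyers pay £85, suppliers receive £59.5, q = 192. (Wedge: pb − ps = 25.5.)
Burden on buyers: £17; on suppliers: £8.5. (They sum to £25.5.)
The less price-elastic side of the market bears the larger share of a per-unit tax.

Buyers bear £17 per month; suppliers bear £8.5 per month.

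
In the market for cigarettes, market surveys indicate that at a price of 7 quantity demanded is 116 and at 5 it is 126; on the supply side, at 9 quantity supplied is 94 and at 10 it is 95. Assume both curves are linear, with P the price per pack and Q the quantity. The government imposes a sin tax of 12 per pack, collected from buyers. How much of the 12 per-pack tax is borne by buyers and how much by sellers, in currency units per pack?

Buyers bear 2 per pack; sellers bear 10 per pack.

Demand slope: (126 − 116)/(5 − 7) = -5, so Qd = 151 − 5P.
Supply slope: (95 − 94)/(10 − 9) = 1, so Qs = P + 85.
Before the tax: set 151 − 5P = P + 85 → P* = 11, Q* = 96.
With the tax collected from buyers, demand (in seller-price terms) shifts: Qd = 151 − 5(P + 12).
New equilibrium: buyers pay 13, sellers receive 1, Q = 86. (Wedge: Pb − Ps = 12.)
Burden on buyers: 2; on sellers: 10. (They sum to 12.)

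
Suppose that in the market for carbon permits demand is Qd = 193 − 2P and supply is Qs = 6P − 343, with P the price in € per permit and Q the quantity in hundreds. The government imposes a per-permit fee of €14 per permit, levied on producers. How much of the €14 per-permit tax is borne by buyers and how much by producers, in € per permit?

Before the tax: set 193 − 2P = 6P − 343 → P* = €67, Q* = 59.
With the tax collected from producers, supply shifts: Qs = 6(P − 14) − 343.
Solving gives Q = 38 with buyers paying €77.5 and producers receiving €63.5 (the €14 wedge).
Burden on buyers: €10.5; on producers: €3.5. (They sum to €14.)
The less price-elastic side of the market bears the larger share of a per-unit tax.

Buyers bear €10.5 per permit; producers bear €3.5 per permit.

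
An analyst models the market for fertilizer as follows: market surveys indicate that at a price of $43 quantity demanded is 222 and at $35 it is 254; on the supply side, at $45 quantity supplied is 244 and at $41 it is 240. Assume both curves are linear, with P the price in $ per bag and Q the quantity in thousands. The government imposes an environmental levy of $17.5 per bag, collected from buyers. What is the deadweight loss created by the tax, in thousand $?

Deadweight loss = $122.5 thousand.

Demand slope: (254 − 222)/(35 − 43) = -4, so Qd = 394 − 4P.
Supply slope: (240 − 244)/(41 − 45) = 1, so Qs = P + 199.
Without the tax, 394 − 4P = P + 199 gives 5P = 195, so P* = $39 and Q* = 238.
With the tax collected from buyers, demand (in seller-price terms) shifts: Qd = 394 − 4(P + 17.5).
New equilibrium: buyers pay $42.5, suppliers receive $25, Q = 224. (Wedge: Pb − Ps = 17.5.)
Quantity falls by |ΔQ| = |238 − 224| = 14.
DWL = ½ · t · |ΔQ| = ½ · 17.5 · 14 = $122.5.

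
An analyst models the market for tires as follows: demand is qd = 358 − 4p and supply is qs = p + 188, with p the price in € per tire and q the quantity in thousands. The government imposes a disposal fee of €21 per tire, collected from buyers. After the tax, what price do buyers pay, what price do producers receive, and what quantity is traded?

Without the tax, 358 − 4p = p + 188 gives 5p = 170, so p* = €34 and q* = 222.
With the tax collected from buyers, demand (in seller-price terms) shifts: qd = 358 − 4(p + 21).
New equilibrium: buyers pay €38.2, producers receive €17.2, q = 205.2. (Wedge: pb − ps = 21.)

Buyers pay €38.2; producers receive €17.2; quantity = 205.2.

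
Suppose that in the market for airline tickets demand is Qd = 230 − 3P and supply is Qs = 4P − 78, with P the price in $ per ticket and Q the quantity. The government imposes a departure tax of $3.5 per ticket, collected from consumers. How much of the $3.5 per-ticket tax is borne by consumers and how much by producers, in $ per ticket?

Without the tax, 230 − 3P = 4P − 78 gives 7P = 308, so P* = $44 and Q* = 98.
With the tax collected from consumers, demand (in seller-price terms) shifts: Qd = 230 − 3(P + 3.5).
New equilibrium: consumers pay $46, producers receive $42.5, Q = 92. (Wedge: Pb − Ps = 3.5.)
Burden on consumers: $2; on producers: $1.5. (They sum to $3.5.)

Consumers bear $2 per ticket; producers bear $1.5 per ticket.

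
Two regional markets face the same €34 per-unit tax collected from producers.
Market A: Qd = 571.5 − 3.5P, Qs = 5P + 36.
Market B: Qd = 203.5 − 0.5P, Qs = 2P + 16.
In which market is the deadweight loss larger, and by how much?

Market A: pre-tax P* = €63, Q* = 351; post-tax Q = 281; deadweight loss = €1190.
Market B: pre-tax P* = €75, Q* = 166; post-tax Q = 152.4; deadweight loss = €231.2.
Difference: €1190 vs €231.2 → market A is larger by €958.8.

Market A, by €958.8.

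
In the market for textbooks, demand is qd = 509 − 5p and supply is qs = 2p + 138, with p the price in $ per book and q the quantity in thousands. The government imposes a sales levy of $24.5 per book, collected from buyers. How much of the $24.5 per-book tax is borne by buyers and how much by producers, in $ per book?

Buyers bear $7 per book; producers bear $17.5 per book.

Without the tax, 509 − 5p = 2p + 138 gives 7p = 371, so p* = $53 and q* = 244.
With the tax collected from buyers, demand (in seller-price terms) shifts: qd = 509 − 5(p + 24.5).
New equilibrium: buyers pay $60, producers receive $35.5, q = 209. (Wedge: pb − ps = 24.5.)
Burden on buyers: $7; on producers: $17.5. (They sum to $24.5.)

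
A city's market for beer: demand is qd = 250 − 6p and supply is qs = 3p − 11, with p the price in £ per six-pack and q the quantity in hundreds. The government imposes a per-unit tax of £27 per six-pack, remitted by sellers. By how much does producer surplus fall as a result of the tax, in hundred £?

Producer surplus falls by £882 hundred.

Before the tax: set 250 − 6p = 3p − 11 → p* = £29, q* = 76.
With the tax collected from sellers, supply shifts: qs = 3(p − 27) − 11.
Solving gives q = 22 with buyers paying £38 and sellers receiving £11 (the £27 wedge).
ΔPS is the trapezoid between Q = 22 and Q = 76 of height £18: ½ · (76 + 22) · 18 = £882.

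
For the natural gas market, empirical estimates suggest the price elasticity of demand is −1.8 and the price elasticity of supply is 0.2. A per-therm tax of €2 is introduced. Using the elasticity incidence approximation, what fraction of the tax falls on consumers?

Incidence ratio: consumers' share ≈ εs / (εs + |εd|) = 0.2 / (0.2 + 1.8) = 0.1.
Supply is the less elastic side, so consumers bear the smaller share.

Consumers' share ≈ 0.1.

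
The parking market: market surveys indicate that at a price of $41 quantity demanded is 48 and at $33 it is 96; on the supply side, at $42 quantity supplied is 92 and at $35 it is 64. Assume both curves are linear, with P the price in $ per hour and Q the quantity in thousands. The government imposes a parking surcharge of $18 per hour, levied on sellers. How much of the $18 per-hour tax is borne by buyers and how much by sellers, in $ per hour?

Demand slope: (96 − 48)/(33 − 41) = -6, so Qd = 294 − 6P.
Supply slope: (64 − 92)/(35 − 42) = 4, so Qs = 4P − 76.
Before the tax: set 294 − 6P = 4P − 76 → P* = $37, Q* = 72.
With the tax collected from sellers, supply shifts: Qs = 4(P − 18) − 76.
New equilibrium: buyers pay $44.2, sellers receive $26.2, Q = 28.8. (Wedge: Pb − Ps = 18.)
Burden on buyers: $7.2; on sellers: $10.8. (They sum to $18.)

Buyers bear $7.2 per hour; sellers bear $10.8 per hour.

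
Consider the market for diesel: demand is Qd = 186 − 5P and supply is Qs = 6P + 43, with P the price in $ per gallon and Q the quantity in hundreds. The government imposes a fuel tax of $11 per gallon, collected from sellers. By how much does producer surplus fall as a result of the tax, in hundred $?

Producer surplus falls by $530 hundred.

Before the tax: set 186 − 5P = 6P + 43 → P* = $13, Q* = 121.
With the tax collected from sellers, supply shifts: Qs = 6(P − 11) + 43.
New equilibrium: buyers pay $19, sellers receive $8, Q = 91. (Wedge: Pb − Ps = 11.)
ΔPS is the trapezoid between Q = 91 and Q = 121 of height $5: ½ · (121 + 91) · 5 = $530.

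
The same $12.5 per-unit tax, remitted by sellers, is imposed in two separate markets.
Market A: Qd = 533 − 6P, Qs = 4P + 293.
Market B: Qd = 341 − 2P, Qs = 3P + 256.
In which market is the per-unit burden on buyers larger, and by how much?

Market A: pre-tax P* = $24, Q* = 389; post-tax Q = 359; per-unit burden on buyers = $5.
Market B: pre-tax P* = $17, Q* = 307; post-tax Q = 292; per-unit burden on buyers = $7.5.
Difference: $5 vs $7.5 → market B is larger by $2.5.

Market B, by $2.5.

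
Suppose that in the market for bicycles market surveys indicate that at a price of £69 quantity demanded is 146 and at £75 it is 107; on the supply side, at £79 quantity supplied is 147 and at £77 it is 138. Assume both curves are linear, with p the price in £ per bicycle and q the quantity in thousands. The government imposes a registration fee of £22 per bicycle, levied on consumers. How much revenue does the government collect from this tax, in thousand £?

Demand slope: (107 − 146)/(75 − 69) = -6.5, so qd = 594.5 − 6.5p.
Supply slope: (138 − 147)/(77 − 79) = 4.5, so qs = 4.5p − 208.5.
Without the tax, 594.5 − 6.5p = 4.5p − 208.5 gives 11p = 803, so p* = £73 and q* = 120.
With the tax collected from consumers, demand (in seller-price terms) shifts: qd = 594.5 − 6.5(p + 22).
Solving gives q = 61.5 with consumers paying £82 and sellers receiving £60 (the £22 wedge).
Revenue = t · Q = 22 · 61.5 = £1353.

Tax revenue = £1353 thousand.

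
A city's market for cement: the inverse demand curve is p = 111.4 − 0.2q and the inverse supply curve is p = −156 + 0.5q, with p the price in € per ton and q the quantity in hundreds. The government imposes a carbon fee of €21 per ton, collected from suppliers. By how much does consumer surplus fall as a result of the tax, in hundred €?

Consumer surplus falls by €2202 hundred.

Rewrite in direct form: qd = 557 − 5p and qs = 2p + 312.
Without the tax, 557 − 5p = 2p + 312 gives 7p = 245, so p* = €35 and q* = 382.
With the tax collected from suppliers, supply shifts: qs = 2(p − 21) + 312.
New equilibrium: buyers pay €41, suppliers receive €20, q = 352. (Wedge: pb − ps = 21.)
ΔCS is the trapezoid between Q = 352 and Q = 382 of height €6: ½ · (382 + 352) · 6 = €2202.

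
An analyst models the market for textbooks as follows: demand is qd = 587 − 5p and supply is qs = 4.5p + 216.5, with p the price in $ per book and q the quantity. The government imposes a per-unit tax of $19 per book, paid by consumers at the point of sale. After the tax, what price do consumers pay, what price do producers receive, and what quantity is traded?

Consumers pay $48; producers receive $29; quantity = 347.

Without the tax, 587 − 5p = 4.5p + 216.5 gives 9.5p = 370.5, so p* = $39 and q* = 392.
With the tax collected from consumers, demand (in seller-price terms) shifts: qd = 587 − 5(p + 19).
New equilibrium: consumers pay $48, producers receive $29, q = 347. (Wedge: pb − ps = 19.)
The less price-elastic side of the market bears the larger share of a per-unit tax.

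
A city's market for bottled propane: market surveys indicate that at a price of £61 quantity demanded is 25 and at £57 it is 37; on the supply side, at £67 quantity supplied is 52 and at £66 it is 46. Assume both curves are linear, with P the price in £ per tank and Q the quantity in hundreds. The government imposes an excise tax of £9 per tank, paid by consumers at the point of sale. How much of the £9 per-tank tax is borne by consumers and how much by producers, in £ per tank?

Demand slope: (37 − 25)/(57 − 61) = -3, so Qd = 208 − 3P.
Supply slope: (46 − 52)/(66 − 67) = 6, so Qs = 6P − 350.
Before the tax: set 208 − 3P = 6P − 350 → P* = £62, Q* = 22.
With the tax collected from consumers, demand (in seller-price terms) shifts: Qd = 208 − 3(P + 9).
New equilibrium: consumers pay £68, producers receive £59, Q = 4. (Wedge: Pb − Ps = 9.)
Burden on consumers: £6; on producers: £3. (They sum to £9.)

Consumers bear £6 per tank; producers bear £3 per tank.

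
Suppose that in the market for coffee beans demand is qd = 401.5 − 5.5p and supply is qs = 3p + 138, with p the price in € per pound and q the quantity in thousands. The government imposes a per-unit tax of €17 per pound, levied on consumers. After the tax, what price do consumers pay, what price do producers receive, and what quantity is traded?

Consumers pay €37; producers receive €20; quantity = 198.

Without the tax, 401.5 − 5.5p = 3p + 138 gives 8.5p = 263.5, so p* = €31 and q* = 231.
With the tax collected from consumers, demand (in seller-price terms) shifts: qd = 401.5 − 5.5(p + 17).
Solving gives q = 198 with consumers paying €37 and producers receiving €20 (the €17 wedge).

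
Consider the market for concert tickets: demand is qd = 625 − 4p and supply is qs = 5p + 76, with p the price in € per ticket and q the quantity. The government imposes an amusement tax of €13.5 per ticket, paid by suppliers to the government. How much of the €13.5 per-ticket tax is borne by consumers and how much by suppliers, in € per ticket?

Consumers bear €7.5 per ticket; suppliers bear €6 per ticket.

Before the tax: set 625 − 4p = 5p + 76 → p* = €61, q* = 381.
With the tax collected from suppliers, supply shifts: qs = 5(p − 13.5) + 76.
Solving gives q = 351 with consumers paying €68.5 and suppliers receiving €55 (the €13.5 wedge).
Burden on consumers: €7.5; on suppliers: €6. (They sum to €13.5.)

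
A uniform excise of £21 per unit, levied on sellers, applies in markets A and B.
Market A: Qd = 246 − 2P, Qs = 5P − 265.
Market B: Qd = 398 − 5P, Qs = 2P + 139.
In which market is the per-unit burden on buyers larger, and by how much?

Market A, by £9.

Market A: pre-tax P* = £73, Q* = 100; post-tax Q = 70; per-unit burden on buyers = £15.
Market B: pre-tax P* = £37, Q* = 213; post-tax Q = 183; per-unit burden on buyers = £6.
Difference: £15 vs £6 → market A is larger by £9.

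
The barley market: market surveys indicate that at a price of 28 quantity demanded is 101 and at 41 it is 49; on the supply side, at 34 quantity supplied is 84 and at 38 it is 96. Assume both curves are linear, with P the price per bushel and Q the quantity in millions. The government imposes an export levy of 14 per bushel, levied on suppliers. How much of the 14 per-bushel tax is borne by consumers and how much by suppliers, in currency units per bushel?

Demand slope: (49 − 101)/(41 − 28) = -4, so Qd = 213 − 4P.
Supply slope: (96 − 84)/(38 − 34) = 3, so Qs = 3P − 18.
Before the tax: set 213 − 4P = 3P − 18 → P* = 33, Q* = 81.
With the tax collected from suppliers, supply shifts: Qs = 3(P − 14) − 18.
Solving gives Q = 57 with consumers paying 39 and suppliers receiving 25 (the 14 wedge).
Burden on consumers: 6; on suppliers: 8. (They sum to 14.)
The less price-elastic side of the market bears the larger share of a per-unit tax.

Consumers bear 6 per bushel; suppliers bear 8 per bushel.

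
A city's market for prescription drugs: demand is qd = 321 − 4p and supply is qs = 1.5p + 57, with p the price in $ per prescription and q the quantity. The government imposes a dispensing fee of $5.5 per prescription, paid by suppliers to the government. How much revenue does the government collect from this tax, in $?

Tax revenue = $676.5.

Before the tax: set 321 − 4p = 1.5p + 57 → p* = $48, q* = 129.
With the tax collected from suppliers, supply shifts: qs = 1.5(p − 5.5) + 57.
Solving gives q = 123 with buyers paying $49.5 and suppliers receiving $44 (the $5.5 wedge).
Revenue = t · Q = 5.5 · 123 = $676.5.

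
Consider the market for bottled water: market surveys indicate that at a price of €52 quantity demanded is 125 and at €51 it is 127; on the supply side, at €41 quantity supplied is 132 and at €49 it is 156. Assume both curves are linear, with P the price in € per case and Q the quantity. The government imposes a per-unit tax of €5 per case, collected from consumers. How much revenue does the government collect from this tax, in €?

Demand slope: (127 − 125)/(51 − 52) = -2, so Qd = 229 − 2P.
Supply slope: (156 − 132)/(49 − 41) = 3, so Qs = 3P + 9.
Without the tax, 229 − 2P = 3P + 9 gives 5P = 220, so P* = €44 and Q* = 141.
With the tax collected from consumers, demand (in seller-price terms) shifts: Qd = 229 − 2(P + 5).
Solving gives Q = 135 with consumers paying €47 and producers receiving €42 (the €5 wedge).
Revenue = t · Q = 5 · 135 = €675.

Tax revenue = €675.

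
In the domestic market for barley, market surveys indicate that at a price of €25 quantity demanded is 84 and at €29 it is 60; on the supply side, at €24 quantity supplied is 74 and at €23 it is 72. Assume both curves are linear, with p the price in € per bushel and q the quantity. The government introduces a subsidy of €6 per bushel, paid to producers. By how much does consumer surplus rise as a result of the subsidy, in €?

Consumer surplus rises by €123.75.

Demand slope: (60 − 84)/(29 − 25) = -6, so qd = 234 − 6p.
Supply slope: (72 − 74)/(23 − 24) = 2, so qs = 2p + 26.
Before the subsidy: set 234 − 6p = 2p + 26 → p* = €26, q* = 78.
With a per-unit subsidy paid to producers, each receives p + 6 per unit sold, so supply becomes qs = 2(p + 6) + 26.
Solving gives q = 87 with consumers paying €24.5 and producers receiving €30.5 (the €6 wedge).
ΔCS is the trapezoid between Q = 87 and Q = 78 of height €1.5: ½ · (78 + 87) · 1.5 = €123.75.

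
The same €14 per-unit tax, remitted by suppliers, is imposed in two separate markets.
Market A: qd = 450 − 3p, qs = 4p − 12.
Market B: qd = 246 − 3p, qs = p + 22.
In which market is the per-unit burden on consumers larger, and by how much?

Market A: pre-tax p* = €66, q* = 252; post-tax q = 228; per-unit burden on consumers = €8.
Market B: pre-tax p* = €56, q* = 78; post-tax q = 67.5; per-unit burden on consumers = €3.5.
Difference: €8 vs €3.5 → market A is larger by €4.5.

Market A, by €4.5.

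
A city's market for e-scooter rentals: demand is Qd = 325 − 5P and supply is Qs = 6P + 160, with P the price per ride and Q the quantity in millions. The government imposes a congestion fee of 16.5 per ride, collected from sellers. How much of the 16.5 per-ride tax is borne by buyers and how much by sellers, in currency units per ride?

Buyers bear 9 per ride; sellers bear 7.5 per ride.

Without the tax, 325 − 5P = 6P + 160 gives 11P = 165, so P* = 15 and Q* = 250.
With the tax collected from sellers, supply shifts: Qs = 6(P − 16.5) + 160.
Solving gives Q = 205 with buyers paying 24 and sellers receiving 7.5 (the 16.5 wedge).
Burden on buyers: 9; on sellers: 7.5. (They sum to 16.5.)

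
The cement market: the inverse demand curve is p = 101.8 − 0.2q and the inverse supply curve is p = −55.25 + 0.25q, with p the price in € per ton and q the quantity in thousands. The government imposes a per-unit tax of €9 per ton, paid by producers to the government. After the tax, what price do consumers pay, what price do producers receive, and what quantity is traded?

Consumers pay €36; producers receive €27; quantity = 329.

Inverting to q(p) form: qd = 509 − 5p; qs = 4p + 221.
Before the tax: set 509 − 5p = 4p + 221 → p* = €32, q* = 349.
With the tax collected from producers, supply shifts: qs = 4(p − 9) + 221.
New equilibrium: consumers pay €36, producers receive €27, q = 329. (Wedge: pb − ps = 9.)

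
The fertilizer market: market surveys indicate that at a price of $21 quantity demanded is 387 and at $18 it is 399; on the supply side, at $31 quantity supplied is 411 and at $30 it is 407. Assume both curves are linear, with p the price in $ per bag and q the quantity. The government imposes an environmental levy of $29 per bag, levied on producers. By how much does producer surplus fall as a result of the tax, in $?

Producer surplus falls by $5075.

Demand slope: (399 − 387)/(18 − 21) = -4, so qd = 471 − 4p.
Supply slope: (407 − 411)/(30 − 31) = 4, so qs = 4p + 287.
Without the tax, 471 − 4p = 4p + 287 gives 8p = 184, so p* = $23 and q* = 379.
With the tax collected from producers, supply shifts: qs = 4(p − 29) + 287.
New equilibrium: buyers pay $37.5, producers receive $8.5, q = 321. (Wedge: pb − ps = 29.)
ΔPS is the trapezoid between Q = 321 and Q = 379 of height $14.5: ½ · (379 + 321) · 14.5 = $5075.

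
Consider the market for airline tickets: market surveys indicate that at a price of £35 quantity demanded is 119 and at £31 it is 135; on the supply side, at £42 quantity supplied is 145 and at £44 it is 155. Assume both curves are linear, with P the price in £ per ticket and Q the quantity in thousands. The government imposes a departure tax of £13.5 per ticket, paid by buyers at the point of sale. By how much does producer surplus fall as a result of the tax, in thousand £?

Producer surplus falls by £600 thousand.

Demand slope: (135 − 119)/(31 − 35) = -4, so Qd = 259 − 4P.
Supply slope: (155 − 145)/(44 − 42) = 5, so Qs = 5P − 65.
Before the tax: set 259 − 4P = 5P − 65 → P* = £36, Q* = 115.
With the tax collected from buyers, demand (in seller-price terms) shifts: Qd = 259 − 4(P + 13.5).
Solving gives Q = 85 with buyers paying £43.5 and producers receiving £30 (the £13.5 wedge).
ΔPS is the trapezoid between Q = 85 and Q = 115 of height £6: ½ · (115 + 85) · 6 = £600.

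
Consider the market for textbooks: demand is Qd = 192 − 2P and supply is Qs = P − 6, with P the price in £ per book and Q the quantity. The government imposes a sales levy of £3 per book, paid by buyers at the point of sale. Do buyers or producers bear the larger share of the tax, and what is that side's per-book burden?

Producers bear the larger share: £2 per book.

Before the tax: set 192 − 2P = P − 6 → P* = £66, Q* = 60.
With the tax collected from buyers, demand (in seller-price terms) shifts: Qd = 192 − 2(P + 3).
New equilibrium: buyers pay £67, producers receive £64, Q = 58. (Wedge: Pb − Ps = 3.)
Per-book burden: buyers £1, producers £2.
Producers take the larger share because supply is less price-elastic here (demand slope 2 vs supply slope 1).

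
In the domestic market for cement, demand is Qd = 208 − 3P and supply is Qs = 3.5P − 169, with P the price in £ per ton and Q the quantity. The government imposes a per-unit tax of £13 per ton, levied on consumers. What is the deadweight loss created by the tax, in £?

Deadweight loss = £136.5.

Without the tax, 208 − 3P = 3.5P − 169 gives 6.5P = 377, so P* = £58 and Q* = 34.
With the tax collected from consumers, demand (in seller-price terms) shifts: Qd = 208 − 3(P + 13).
New equilibrium: consumers pay £65, sellers receive £52, Q = 13. (Wedge: Pb − Ps = 13.)
Quantity falls by |ΔQ| = |34 − 13| = 21.
DWL = ½ · t · |ΔQ| = ½ · 13 · 21 = £136.5.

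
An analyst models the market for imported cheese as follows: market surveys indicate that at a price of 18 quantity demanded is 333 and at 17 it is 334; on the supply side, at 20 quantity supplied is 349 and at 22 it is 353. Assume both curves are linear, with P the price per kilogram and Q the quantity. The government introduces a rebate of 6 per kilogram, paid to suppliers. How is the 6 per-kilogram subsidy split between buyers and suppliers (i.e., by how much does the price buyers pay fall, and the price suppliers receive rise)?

Buyers gain 4 per kilogram; suppliers gain 2 per kilogram.

Demand slope: (334 − 333)/(17 − 18) = -1, so Qd = 351 − P.
Supply slope: (353 − 349)/(22 − 20) = 2, so Qs = 2P + 309.
Without the subsidy, 351 − P = 2P + 309 gives 3P = 42, so P* = 14 and Q* = 337.
With a per-unit subsidy paid to suppliers, each receives P + 6 per unit sold, so supply becomes Qs = 2(P + 6) + 309.
Solving gives Q = 341 with buyers paying 10 and suppliers receiving 16 (the 6 wedge).
Gain to buyers: 4; to suppliers: 2. (They sum to 6.)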